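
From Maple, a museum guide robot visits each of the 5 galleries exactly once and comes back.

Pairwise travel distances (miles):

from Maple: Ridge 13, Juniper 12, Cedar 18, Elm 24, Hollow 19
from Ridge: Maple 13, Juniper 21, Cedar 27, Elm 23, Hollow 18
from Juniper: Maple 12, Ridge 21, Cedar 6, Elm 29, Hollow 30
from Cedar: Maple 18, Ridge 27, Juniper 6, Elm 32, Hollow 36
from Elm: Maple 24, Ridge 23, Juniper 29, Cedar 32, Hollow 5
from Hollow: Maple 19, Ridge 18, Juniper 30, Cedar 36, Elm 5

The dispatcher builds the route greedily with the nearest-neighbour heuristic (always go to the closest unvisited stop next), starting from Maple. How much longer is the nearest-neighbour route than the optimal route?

Maple: Juniper=12, Ridge=13, Cedar=18, Hollow=19, Elm=24 ⇒ Juniper
Juniper: Cedar=6, Ridge=21, Elm=29, Hollow=30 ⇒ Cedar
Cedar: Ridge=27, Elm=32, Hollow=36 ⇒ Ridge
Ridge: Hollow=18, Elm=23 ⇒ Hollow
Hollow: Elm=5 ⇒ Elm
NN route Maple → Juniper → Cedar → Ridge → Hollow → Elm → Maple costs 92.
Optimal: Maple → Ridge → Hollow → Elm → Cedar → Juniper → Maple costs 86 (by enumerating all 60 distinct tours).
Excess = 92 − 86 = 6.

The nearest-neighbour route is 6 miles longer than optimal.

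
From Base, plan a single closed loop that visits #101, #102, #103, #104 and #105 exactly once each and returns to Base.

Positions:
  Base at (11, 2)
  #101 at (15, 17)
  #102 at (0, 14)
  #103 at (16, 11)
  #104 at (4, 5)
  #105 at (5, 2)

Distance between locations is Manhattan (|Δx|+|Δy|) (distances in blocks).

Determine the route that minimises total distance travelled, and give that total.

62 blocks — the shortest possible round trip.

There are 60 distinct closed tours to check (reversals are equivalent).
Base-#101-#102-#103-#104-#105-Base: 19+18+19+18+4+6 = 84
Base-#101-#102-#103-#105-#104-Base: 19+18+19+20+4+10 = 90
Base-#101-#102-#104-#103-#105-Base: 19+18+13+18+20+6 = 94
Base-#101-#102-#104-#105-#103-Base: 19+18+13+4+20+14 = 88
Base-#101-#102-#105-#103-#104-Base: 19+18+17+20+18+10 = 102
Base-#101-#102-#105-#104-#103-Base: 19+18+17+4+18+14 = 90
Base-#101-#103-#102-#104-#105-Base: 19+7+19+13+4+6 = 68
Base-#101-#103-#102-#105-#104-Base: 19+7+19+17+4+10 = 76
Base-#101-#103-#104-#102-#105-Base: 19+7+18+13+17+6 = 80
Base-#101-#103-#104-#105-#102-Base: 19+7+18+4+17+23 = 88
Base-#101-#103-#105-#102-#104-Base: 19+7+20+17+13+10 = 86
Base-#101-#103-#105-#104-#102-Base: 19+7+20+4+13+23 = 86
Base-#101-#104-#102-#103-#105-Base: 19+23+13+19+20+6 = 100
Base-#101-#104-#102-#105-#103-Base: 19+23+13+17+20+14 = 106
… (46 more)
Base-#103-#101-#102-#104-#105-Base: 14+7+18+13+4+6 = 62  ← best
The minimum is 62.
One optimal route: Base → #103 → #101 → #102 → #104 → #105 → Base (or its reverse).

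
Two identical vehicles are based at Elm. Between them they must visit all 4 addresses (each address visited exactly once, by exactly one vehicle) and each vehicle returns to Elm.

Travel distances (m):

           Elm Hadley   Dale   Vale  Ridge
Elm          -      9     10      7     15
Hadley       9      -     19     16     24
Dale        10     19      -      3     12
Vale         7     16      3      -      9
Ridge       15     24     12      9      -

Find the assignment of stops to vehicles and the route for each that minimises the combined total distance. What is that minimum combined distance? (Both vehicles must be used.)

There are 2^3 − 1 = 7 ways to divide the 4 stops into two non-empty groups. For each, the best each vehicle can do is its own shortest tour through its group:
  {Hadley} + {Dale, Vale, Ridge}: 18 + 37 = 55
  {Dale} + {Hadley, Vale, Ridge}: 20 + 49 = 69
  {Hadley, Dale} + {Vale, Ridge}: 38 + 31 = 69
  {Vale} + {Hadley, Dale, Ridge}: 14 + 55 = 69
  {Hadley, Vale} + {Dale, Ridge}: 32 + 37 = 69
  {Dale, Vale} + {Hadley, Ridge}: 20 + 48 = 68
  … (7 splits in total)
Best: vehicle 1 Elm → Hadley → Elm = 18; vehicle 2 Elm → Dale → Vale → Ridge → Elm = 37; combined 55.

55 m — the smallest possible combined total.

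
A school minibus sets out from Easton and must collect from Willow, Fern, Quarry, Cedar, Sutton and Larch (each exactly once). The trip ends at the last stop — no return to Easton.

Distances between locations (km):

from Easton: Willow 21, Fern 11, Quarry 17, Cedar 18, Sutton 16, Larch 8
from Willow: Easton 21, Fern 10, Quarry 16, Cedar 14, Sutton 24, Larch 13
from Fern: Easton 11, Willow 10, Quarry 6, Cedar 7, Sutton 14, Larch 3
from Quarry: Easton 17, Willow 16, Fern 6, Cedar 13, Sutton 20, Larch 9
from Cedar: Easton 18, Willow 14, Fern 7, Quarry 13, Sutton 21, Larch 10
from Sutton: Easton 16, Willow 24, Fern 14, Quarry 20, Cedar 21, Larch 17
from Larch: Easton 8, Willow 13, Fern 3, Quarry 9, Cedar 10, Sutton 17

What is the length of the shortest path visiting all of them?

Shortest open route: 68 km.

There are 6! = 720 possible orderings.
Easton → Willow → Fern → Quarry → Cedar → Sutton → Larch: 21+10+6+13+21+17 = 88
Easton → Willow → Fern → Quarry → Cedar → Larch → Sutton: 21+10+6+13+10+17 = 77
Easton → Willow → Fern → Quarry → Sutton → Cedar → Larch: 21+10+6+20+21+10 = 88
Easton → Willow → Fern → Quarry → Sutton → Larch → Cedar: 21+10+6+20+17+10 = 84
Easton → Willow → Fern → Quarry → Larch → Cedar → Sutton: 21+10+6+9+10+21 = 77
Easton → Willow → Fern → Quarry → Larch → Sutton → Cedar: 21+10+6+9+17+21 = 84
Easton → Willow → Fern → Cedar → Quarry → Sutton → Larch: 21+10+7+13+20+17 = 88
Easton → Willow → Fern → Cedar → Quarry → Larch → Sutton: 21+10+7+13+9+17 = 77
… (712 more)
Easton → Larch → Willow → Cedar → Fern → Quarry → Sutton: 8+13+14+7+6+20 = 68  ← best
The minimum is 68.
One shortest path: Easton → Larch → Willow → Cedar → Fern → Quarry → Sutton.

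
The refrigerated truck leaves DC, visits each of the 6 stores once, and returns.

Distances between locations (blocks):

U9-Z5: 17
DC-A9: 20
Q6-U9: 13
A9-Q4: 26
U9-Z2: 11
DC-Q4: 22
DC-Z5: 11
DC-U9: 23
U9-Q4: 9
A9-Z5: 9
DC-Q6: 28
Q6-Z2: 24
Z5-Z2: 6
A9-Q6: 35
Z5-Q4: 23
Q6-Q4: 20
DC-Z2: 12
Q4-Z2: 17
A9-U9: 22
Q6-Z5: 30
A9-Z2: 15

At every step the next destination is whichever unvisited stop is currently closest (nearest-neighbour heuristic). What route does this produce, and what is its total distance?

Nearest-neighbour total = 112 blocks; route DC → Z5 → Z2 → U9 → Q4 → Q6 → A9 → DC.

At DC the remaining stops are Z5 11, Z2 12, A9 20, Q4 22, U9 23, Q6 28; go to Z5.
At Z5 the remaining stops are Z2 6, A9 9, U9 17, Q4 23, Q6 30; go to Z2.
At Z2 the remaining stops are U9 11, A9 15, Q4 17, Q6 24; go to U9.
At U9 the remaining stops are Q4 9, Q6 13, A9 22; go to Q4.
At Q4 the remaining stops are Q6 20, A9 26; go to Q6.
At Q6 the remaining stops are A9 35; go to A9.
Return A9→DC: 20.
Total = 11 + 6 + 11 + 9 + 20 + 35 + 20 = 112.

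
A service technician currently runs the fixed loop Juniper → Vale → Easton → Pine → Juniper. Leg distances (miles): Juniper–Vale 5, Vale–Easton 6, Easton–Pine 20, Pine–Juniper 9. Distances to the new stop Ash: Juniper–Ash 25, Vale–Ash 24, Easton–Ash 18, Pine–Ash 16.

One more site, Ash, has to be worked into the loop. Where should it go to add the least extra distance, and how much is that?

Adding 14 miles by placing Ash on the Easton–Pine leg.

Insertion cost between consecutive stops i–j is d(i,Ash) + d(Ash,j) − d(i,j):
  between Juniper and Vale: 25 + 24 − 5 = 44
  between Vale and Easton: 24 + 18 − 6 = 36
  between Easton and Pine: 18 + 16 − 20 = 14
  between Pine and Juniper: 16 + 25 − 9 = 32
Cheapest insertion is between Easton and Pine, adding 14.
New total = 40 + 14 = 54.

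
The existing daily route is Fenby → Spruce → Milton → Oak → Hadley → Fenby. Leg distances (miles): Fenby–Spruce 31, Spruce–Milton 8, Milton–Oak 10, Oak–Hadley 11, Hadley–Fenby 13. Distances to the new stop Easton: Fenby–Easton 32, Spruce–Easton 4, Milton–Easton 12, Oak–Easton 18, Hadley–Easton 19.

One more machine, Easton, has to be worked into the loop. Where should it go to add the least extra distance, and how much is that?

Minimum extra distance: 5 miles, inserting Easton between Fenby and Spruce.

Insertion cost between consecutive stops i–j is d(i,Easton) + d(Easton,j) − d(i,j):
  between Fenby and Spruce: 32 + 4 − 31 = 5
  between Spruce and Milton: 4 + 12 − 8 = 8
  between Milton and Oak: 12 + 18 − 10 = 20
  between Oak and Hadley: 18 + 19 − 11 = 26
  between Hadley and Fenby: 19 + 32 − 13 = 38
Cheapest insertion is between Fenby and Spruce, adding 5.
New total = 73 + 5 = 78.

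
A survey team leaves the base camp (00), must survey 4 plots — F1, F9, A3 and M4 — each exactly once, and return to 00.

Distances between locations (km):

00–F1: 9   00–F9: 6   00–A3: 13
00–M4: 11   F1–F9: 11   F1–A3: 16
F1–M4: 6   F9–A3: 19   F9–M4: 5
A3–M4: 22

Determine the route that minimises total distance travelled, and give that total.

There are 12 distinct closed tours to check (reversals are equivalent).
00 - F1 - F9 - A3 - M4 - 00: 9+11+19+22+11 = 72
00 - F1 - F9 - M4 - A3 - 00: 9+11+5+22+13 = 60
00 - F1 - A3 - F9 - M4 - 00: 9+16+19+5+11 = 60
00 - F1 - A3 - M4 - F9 - 00: 9+16+22+5+6 = 58
00 - F1 - M4 - F9 - A3 - 00: 9+6+5+19+13 = 52
00 - F1 - M4 - A3 - F9 - 00: 9+6+22+19+6 = 62
00 - F9 - F1 - A3 - M4 - 00: 6+11+16+22+11 = 66
00 - F9 - F1 - M4 - A3 - 00: 6+11+6+22+13 = 58
00 - F9 - A3 - F1 - M4 - 00: 6+19+16+6+11 = 58
00 - F9 - M4 - F1 - A3 - 00: 6+5+6+16+13 = 46
00 - A3 - F1 - F9 - M4 - 00: 13+16+11+5+11 = 56
00 - A3 - F9 - F1 - M4 - 00: 13+19+11+6+11 = 60
The minimum is 46.
One optimal route: 00 → F9 → M4 → F1 → A3 → 00 (or its reverse).

Minimum total distance: 46 km.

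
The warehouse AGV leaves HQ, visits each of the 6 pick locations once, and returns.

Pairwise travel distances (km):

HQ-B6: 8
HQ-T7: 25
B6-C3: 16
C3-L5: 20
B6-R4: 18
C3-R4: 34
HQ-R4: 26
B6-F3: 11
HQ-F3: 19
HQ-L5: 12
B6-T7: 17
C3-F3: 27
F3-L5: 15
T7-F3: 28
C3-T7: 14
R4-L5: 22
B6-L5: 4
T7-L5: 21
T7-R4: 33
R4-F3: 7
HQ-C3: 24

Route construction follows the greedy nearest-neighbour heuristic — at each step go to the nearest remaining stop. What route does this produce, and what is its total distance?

Nearest-neighbour total = 105 km; route HQ → B6 → L5 → F3 → R4 → T7 → C3 → HQ.

At HQ the remaining stops are B6 8, L5 12, F3 19, C3 24, T7 25, R4 26; go to B6.
At B6 the remaining stops are L5 4, F3 11, C3 16, T7 17, R4 18; go to L5.
At L5 the remaining stops are F3 15, C3 20, T7 21, R4 22; go to F3.
At F3 the remaining stops are R4 7, C3 27, T7 28; go to R4.
At R4 the remaining stops are T7 33, C3 34; go to T7.
At T7 the remaining stops are C3 14; go to C3.
Return C3→HQ: 24.
Total = 8 + 4 + 15 + 7 + 33 + 14 + 24 = 105.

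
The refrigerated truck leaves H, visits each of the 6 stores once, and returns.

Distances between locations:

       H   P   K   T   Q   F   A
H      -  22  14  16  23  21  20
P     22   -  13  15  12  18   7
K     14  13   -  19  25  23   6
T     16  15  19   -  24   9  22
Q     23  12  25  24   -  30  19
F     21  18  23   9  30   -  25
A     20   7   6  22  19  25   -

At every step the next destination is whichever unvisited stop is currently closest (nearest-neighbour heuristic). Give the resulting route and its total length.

From H: distances to unvisited — K=14, T=16, A=20, F=21, P=22, Q=23. Nearest is K (14).
From K: distances to unvisited — A=6, P=13, T=19, F=23, Q=25. Nearest is A (6).
From A: distances to unvisited — P=7, Q=19, T=22, F=25. Nearest is P (7).
From P: distances to unvisited — Q=12, T=15, F=18. Nearest is Q (12).
From Q: distances to unvisited — T=24, F=30. Nearest is T (24).
From T: distances to unvisited — F=9. Nearest is F (9).
Return F→H: 21.
Total = 14 + 6 + 7 + 12 + 24 + 9 + 21 = 93.

93 along H → K → A → P → Q → T → F → H.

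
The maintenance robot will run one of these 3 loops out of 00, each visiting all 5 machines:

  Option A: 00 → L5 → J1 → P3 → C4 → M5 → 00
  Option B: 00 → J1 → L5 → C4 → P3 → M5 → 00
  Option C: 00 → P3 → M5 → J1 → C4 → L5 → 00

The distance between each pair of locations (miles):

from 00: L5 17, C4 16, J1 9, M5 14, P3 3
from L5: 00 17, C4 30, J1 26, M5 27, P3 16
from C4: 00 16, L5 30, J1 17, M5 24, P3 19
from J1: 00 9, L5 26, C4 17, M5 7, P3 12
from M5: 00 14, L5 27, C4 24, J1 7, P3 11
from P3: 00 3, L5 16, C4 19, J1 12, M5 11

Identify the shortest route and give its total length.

Option A: 17 + 26 + 12 + 19 + 24 + 14 = 112
Option B: 9 + 26 + 30 + 19 + 11 + 14 = 109
Option C: 3 + 11 + 7 + 17 + 30 + 17 = 85

85 miles — Option C is the shortest.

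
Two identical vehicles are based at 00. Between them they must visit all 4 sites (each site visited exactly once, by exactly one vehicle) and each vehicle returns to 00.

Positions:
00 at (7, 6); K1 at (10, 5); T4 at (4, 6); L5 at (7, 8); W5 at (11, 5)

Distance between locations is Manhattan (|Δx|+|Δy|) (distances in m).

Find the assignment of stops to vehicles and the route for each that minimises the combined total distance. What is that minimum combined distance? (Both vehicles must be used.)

Try each way of splitting the stops between the two vehicles (each non-empty) and, for each split, find the best tour for each vehicle:
  {K1} + {T4, L5, W5}: 8 + 20 = 28
  {T4} + {K1, L5, W5}: 6 + 14 = 20
  {K1, T4} + {L5, W5}: 14 + 14 = 28
  {L5} + {K1, T4, W5}: 4 + 16 = 20
  {K1, L5} + {T4, W5}: 12 + 16 = 28
  {T4, L5} + {K1, W5}: 10 + 10 = 20
  … (7 splits in total)
Best: vehicle 1 00 → T4 → 00 = 6; vehicle 2 00 → K1 → W5 → L5 → 00 = 14; combined 20.

Minimum combined distance: 20 m.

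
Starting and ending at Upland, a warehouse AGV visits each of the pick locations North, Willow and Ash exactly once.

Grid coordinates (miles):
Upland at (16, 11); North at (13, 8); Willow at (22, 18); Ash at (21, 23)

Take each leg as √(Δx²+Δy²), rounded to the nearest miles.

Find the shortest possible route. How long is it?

Minimum total distance: 35 miles.

With 3 stops there are 3!/2 = 3 distinct round trips (a route and its reverse cost the same).
Upland-North-Willow-Ash-Upland: 4+13+5+13 = 35
Upland-North-Ash-Willow-Upland: 4+17+5+9 = 35
Upland-Willow-North-Ash-Upland: 9+13+17+13 = 52
The minimum is 35.
One optimal route: Upland → North → Willow → Ash → Upland (or its reverse).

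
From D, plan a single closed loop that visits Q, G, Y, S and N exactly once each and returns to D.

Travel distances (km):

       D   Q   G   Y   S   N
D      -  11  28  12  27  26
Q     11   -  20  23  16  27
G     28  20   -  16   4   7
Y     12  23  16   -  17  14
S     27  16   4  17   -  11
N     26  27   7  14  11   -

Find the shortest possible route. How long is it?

64 km — the shortest possible round trip.

There are 60 distinct closed tours to check (reversals are equivalent).
D-Q-G-Y-S-N-D: 11+20+16+17+11+26 = 101
D-Q-G-Y-N-S-D: 11+20+16+14+11+27 = 99
D-Q-G-S-Y-N-D: 11+20+4+17+14+26 = 92
D-Q-G-S-N-Y-D: 11+20+4+11+14+12 = 72
D-Q-G-N-Y-S-D: 11+20+7+14+17+27 = 96
D-Q-G-N-S-Y-D: 11+20+7+11+17+12 = 78
D-Q-Y-G-S-N-D: 11+23+16+4+11+26 = 91
D-Q-Y-G-N-S-D: 11+23+16+7+11+27 = 95
D-Q-Y-S-G-N-D: 11+23+17+4+7+26 = 88
D-Q-Y-S-N-G-D: 11+23+17+11+7+28 = 97
D-Q-Y-N-G-S-D: 11+23+14+7+4+27 = 86
D-Q-Y-N-S-G-D: 11+23+14+11+4+28 = 91
D-Q-S-G-Y-N-D: 11+16+4+16+14+26 = 87
D-Q-S-G-N-Y-D: 11+16+4+7+14+12 = 64
… (46 more)
The minimum is 64.
One optimal route: D → Q → S → G → N → Y → D (or its reverse).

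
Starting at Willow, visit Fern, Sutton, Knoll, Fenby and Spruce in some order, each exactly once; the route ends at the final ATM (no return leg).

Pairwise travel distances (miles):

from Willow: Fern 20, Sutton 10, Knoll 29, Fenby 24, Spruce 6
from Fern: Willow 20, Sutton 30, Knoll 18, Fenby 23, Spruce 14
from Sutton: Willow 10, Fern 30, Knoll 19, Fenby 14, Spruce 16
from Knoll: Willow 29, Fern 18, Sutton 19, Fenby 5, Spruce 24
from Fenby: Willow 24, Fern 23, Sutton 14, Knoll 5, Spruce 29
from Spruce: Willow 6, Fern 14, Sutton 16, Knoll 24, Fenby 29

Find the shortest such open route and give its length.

There are 5! = 120 possible orderings.
Willow - Fern - Sutton - Knoll - Fenby - Spruce: 20+30+19+5+29 = 103
Willow - Fern - Sutton - Knoll - Spruce - Fenby: 20+30+19+24+29 = 122
Willow - Fern - Sutton - Fenby - Knoll - Spruce: 20+30+14+5+24 = 93
Willow - Fern - Sutton - Fenby - Spruce - Knoll: 20+30+14+29+24 = 117
Willow - Fern - Sutton - Spruce - Knoll - Fenby: 20+30+16+24+5 = 95
Willow - Fern - Sutton - Spruce - Fenby - Knoll: 20+30+16+29+5 = 100
Willow - Fern - Knoll - Sutton - Fenby - Spruce: 20+18+19+14+29 = 100
Willow - Fern - Knoll - Sutton - Spruce - Fenby: 20+18+19+16+29 = 102
Willow - Fern - Knoll - Fenby - Sutton - Spruce: 20+18+5+14+16 = 73
Willow - Fern - Knoll - Fenby - Spruce - Sutton: 20+18+5+29+16 = 88
Willow - Fern - Knoll - Spruce - Sutton - Fenby: 20+18+24+16+14 = 92
Willow - Fern - Knoll - Spruce - Fenby - Sutton: 20+18+24+29+14 = 105
Willow - Fern - Fenby - Sutton - Knoll - Spruce: 20+23+14+19+24 = 100
Willow - Fern - Fenby - Sutton - Spruce - Knoll: 20+23+14+16+24 = 97
… (106 more)
Willow - Spruce - Fern - Knoll - Fenby - Sutton: 6+14+18+5+14 = 57  ← best
The minimum is 57.
One shortest path: Willow → Spruce → Fern → Knoll → Fenby → Sutton.

Minimum one-way distance = 57 miles.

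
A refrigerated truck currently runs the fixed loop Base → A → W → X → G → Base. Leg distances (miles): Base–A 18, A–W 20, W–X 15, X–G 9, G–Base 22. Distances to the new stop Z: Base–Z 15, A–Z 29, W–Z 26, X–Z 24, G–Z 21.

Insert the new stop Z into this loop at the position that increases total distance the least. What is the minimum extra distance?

+14 miles — insert Z between G and Base.

Insertion cost between consecutive stops i–j is d(i,Z) + d(Z,j) − d(i,j):
  between Base and A: 15 + 29 − 18 = 26
  between A and W: 29 + 26 − 20 = 35
  between W and X: 26 + 24 − 15 = 35
  between X and G: 24 + 21 − 9 = 36
  between G and Base: 21 + 15 − 22 = 14
Cheapest insertion is between G and Base, adding 14.
New total = 84 + 14 = 98.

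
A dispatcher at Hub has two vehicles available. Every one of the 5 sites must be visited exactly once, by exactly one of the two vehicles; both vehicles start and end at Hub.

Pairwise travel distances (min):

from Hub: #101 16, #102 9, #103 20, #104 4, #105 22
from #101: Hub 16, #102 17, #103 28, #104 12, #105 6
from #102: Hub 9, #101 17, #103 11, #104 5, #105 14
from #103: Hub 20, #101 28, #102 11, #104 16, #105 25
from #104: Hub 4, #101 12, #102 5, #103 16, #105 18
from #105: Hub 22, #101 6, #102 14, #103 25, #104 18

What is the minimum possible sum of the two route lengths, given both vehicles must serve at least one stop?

Minimum combined distance: 75 min.

Try each way of splitting the stops between the two vehicles (each non-empty) and, for each split, find the best tour for each vehicle:
  {#101} + {#102, #103, #104, #105}: 32 + 67 = 99
  {#102} + {#101, #103, #104, #105}: 18 + 67 = 85
  {#101, #102} + {#103, #104, #105}: 42 + 67 = 109
  {#103} + {#101, #102, #104, #105}: 40 + 45 = 85
  {#101, #103} + {#102, #104, #105}: 64 + 45 = 109
  {#102, #103} + {#101, #104, #105}: 40 + 44 = 84
  … (15 splits in total)
  {#104} + {#101, #102, #103, #105}: 8 + 67 = 75  ← best
Best: vehicle 1 Hub → #104 → Hub = 8; vehicle 2 Hub → #101 → #105 → #102 → #103 → Hub = 67; combined 75.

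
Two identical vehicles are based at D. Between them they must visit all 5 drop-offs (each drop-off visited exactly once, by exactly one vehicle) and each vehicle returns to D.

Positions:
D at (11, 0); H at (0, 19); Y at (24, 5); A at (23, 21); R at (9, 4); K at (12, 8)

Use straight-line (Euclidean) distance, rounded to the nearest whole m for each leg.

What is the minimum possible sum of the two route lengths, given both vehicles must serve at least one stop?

85 m — the smallest possible combined total.

There are 2^4 − 1 = 15 ways to divide the 5 stops into two non-empty groups. For each, the best each vehicle can do is its own shortest tour through its group:
  {H} + {Y, A, R, K}: 44 + 56 = 100
  {Y} + {H, A, R, K}: 28 + 69 = 97
  {H, Y} + {A, R, K}: 64 + 50 = 114
  {A} + {H, Y, R, K}: 48 + 63 = 111
  {H, A} + {Y, R, K}: 69 + 35 = 104
  {Y, A} + {H, R, K}: 54 + 45 = 99
  … (15 splits in total)
  {R} + {H, Y, A, K}: 8 + 77 = 85  ← best
Best: vehicle 1 D → R → D = 8; vehicle 2 D → Y → A → H → K → D = 77; combined 85.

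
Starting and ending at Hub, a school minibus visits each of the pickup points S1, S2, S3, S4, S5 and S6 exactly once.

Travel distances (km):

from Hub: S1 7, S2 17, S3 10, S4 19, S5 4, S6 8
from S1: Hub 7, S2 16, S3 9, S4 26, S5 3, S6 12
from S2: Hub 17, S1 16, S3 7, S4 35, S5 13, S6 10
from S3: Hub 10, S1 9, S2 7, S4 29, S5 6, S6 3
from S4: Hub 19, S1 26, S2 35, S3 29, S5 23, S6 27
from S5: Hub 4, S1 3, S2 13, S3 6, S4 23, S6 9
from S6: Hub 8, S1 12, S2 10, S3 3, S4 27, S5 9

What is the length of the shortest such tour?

Minimum total distance: 79 km.

There are 360 distinct closed tours to check (reversals are equivalent).
Hub→S1→S2→S3→S4→S5→S6→Hub: 7+16+7+29+23+9+8 = 99
Hub→S1→S2→S3→S4→S6→S5→Hub: 7+16+7+29+27+9+4 = 99
Hub→S1→S2→S3→S5→S4→S6→Hub: 7+16+7+6+23+27+8 = 94
Hub→S1→S2→S3→S5→S6→S4→Hub: 7+16+7+6+9+27+19 = 91
Hub→S1→S2→S3→S6→S4→S5→Hub: 7+16+7+3+27+23+4 = 87
Hub→S1→S2→S3→S6→S5→S4→Hub: 7+16+7+3+9+23+19 = 84
Hub→S1→S2→S4→S3→S5→S6→Hub: 7+16+35+29+6+9+8 = 110
Hub→S1→S2→S4→S3→S6→S5→Hub: 7+16+35+29+3+9+4 = 103
… (352 more)
Hub→S1→S5→S2→S3→S6→S4→Hub: 7+3+13+7+3+27+19 = 79  ← best
The minimum is 79.
One optimal route: Hub → S1 → S5 → S2 → S3 → S6 → S4 → Hub (or its reverse).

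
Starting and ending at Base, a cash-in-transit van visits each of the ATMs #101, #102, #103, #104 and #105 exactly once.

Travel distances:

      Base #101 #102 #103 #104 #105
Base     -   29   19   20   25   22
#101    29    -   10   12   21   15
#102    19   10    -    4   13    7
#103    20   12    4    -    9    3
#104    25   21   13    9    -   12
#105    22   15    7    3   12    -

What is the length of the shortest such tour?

Base→#101→#102→#103→#104→#105→Base: 29+10+4+9+12+22 = 86
Base→#101→#102→#103→#105→#104→Base: 29+10+4+3+12+25 = 83
Base→#101→#102→#104→#103→#105→Base: 29+10+13+9+3+22 = 86
Base→#101→#102→#104→#105→#103→Base: 29+10+13+12+3+20 = 87
Base→#101→#102→#105→#103→#104→Base: 29+10+7+3+9+25 = 83
Base→#101→#102→#105→#104→#103→Base: 29+10+7+12+9+20 = 87
Base→#101→#103→#102→#104→#105→Base: 29+12+4+13+12+22 = 92
Base→#101→#103→#102→#105→#104→Base: 29+12+4+7+12+25 = 89
Base→#101→#103→#104→#102→#105→Base: 29+12+9+13+7+22 = 92
Base→#101→#103→#104→#105→#102→Base: 29+12+9+12+7+19 = 88
Base→#101→#103→#105→#102→#104→Base: 29+12+3+7+13+25 = 89
Base→#101→#103→#105→#104→#102→Base: 29+12+3+12+13+19 = 88
Base→#101→#104→#102→#103→#105→Base: 29+21+13+4+3+22 = 92
Base→#101→#104→#102→#105→#103→Base: 29+21+13+7+3+20 = 93
… (46 more)
Base→#102→#101→#103→#105→#104→Base: 19+10+12+3+12+25 = 81  ← best
The minimum is 81.
One optimal route: Base → #102 → #101 → #103 → #105 → #104 → Base (or its reverse).

Minimum total distance: 81.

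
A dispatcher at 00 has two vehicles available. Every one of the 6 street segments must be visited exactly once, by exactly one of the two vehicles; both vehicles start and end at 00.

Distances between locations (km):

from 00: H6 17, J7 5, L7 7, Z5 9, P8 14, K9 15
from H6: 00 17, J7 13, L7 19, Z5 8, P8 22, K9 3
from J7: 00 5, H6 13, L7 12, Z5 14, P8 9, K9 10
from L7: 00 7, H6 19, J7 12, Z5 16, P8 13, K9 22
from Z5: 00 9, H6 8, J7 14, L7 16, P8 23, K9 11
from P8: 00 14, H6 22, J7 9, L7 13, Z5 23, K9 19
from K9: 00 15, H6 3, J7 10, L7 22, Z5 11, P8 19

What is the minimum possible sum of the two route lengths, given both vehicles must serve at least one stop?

There are 2^5 − 1 = 31 ways to divide the 6 stops into two non-empty groups. For each, the best each vehicle can do is its own shortest tour through its group:
  {H6} + {J7, L7, Z5, P8, K9}: 34 + 59 = 93
  {J7} + {H6, L7, Z5, P8, K9}: 10 + 59 = 69
  {H6, J7} + {L7, Z5, P8, K9}: 35 + 59 = 94
  {L7} + {H6, J7, Z5, P8, K9}: 14 + 53 = 67
  {H6, L7} + {J7, Z5, P8, K9}: 43 + 53 = 96
  {J7, L7} + {H6, Z5, P8, K9}: 24 + 53 = 77
  … (31 splits in total)
Best: vehicle 1 00 → L7 → 00 = 14; vehicle 2 00 → J7 → P8 → K9 → H6 → Z5 → 00 = 53; combined 67.

67 km — the smallest possible combined total.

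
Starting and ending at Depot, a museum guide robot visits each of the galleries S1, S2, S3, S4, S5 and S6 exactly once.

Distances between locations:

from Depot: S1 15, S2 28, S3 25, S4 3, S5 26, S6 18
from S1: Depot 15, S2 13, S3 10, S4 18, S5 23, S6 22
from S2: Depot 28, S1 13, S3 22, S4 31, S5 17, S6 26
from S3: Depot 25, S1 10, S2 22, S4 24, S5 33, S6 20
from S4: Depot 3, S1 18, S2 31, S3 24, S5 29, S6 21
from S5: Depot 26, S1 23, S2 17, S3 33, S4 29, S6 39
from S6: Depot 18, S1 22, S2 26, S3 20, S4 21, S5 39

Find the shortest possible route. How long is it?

With 6 stops there are 6!/2 = 360 distinct round trips (a route and its reverse cost the same).
Depot → S1 → S2 → S3 → S4 → S5 → S6 → Depot: 15+13+22+24+29+39+18 = 160
Depot → S1 → S2 → S3 → S4 → S6 → S5 → Depot: 15+13+22+24+21+39+26 = 160
Depot → S1 → S2 → S3 → S5 → S4 → S6 → Depot: 15+13+22+33+29+21+18 = 151
Depot → S1 → S2 → S3 → S5 → S6 → S4 → Depot: 15+13+22+33+39+21+3 = 146
Depot → S1 → S2 → S3 → S6 → S4 → S5 → Depot: 15+13+22+20+21+29+26 = 146
Depot → S1 → S2 → S3 → S6 → S5 → S4 → Depot: 15+13+22+20+39+29+3 = 141
Depot → S1 → S2 → S4 → S3 → S5 → S6 → Depot: 15+13+31+24+33+39+18 = 173
Depot → S1 → S2 → S4 → S3 → S6 → S5 → Depot: 15+13+31+24+20+39+26 = 168
… (352 more)
Depot → S4 → S5 → S2 → S1 → S3 → S6 → Depot: 3+29+17+13+10+20+18 = 110  ← best
The minimum is 110.
One optimal route: Depot → S4 → S5 → S2 → S1 → S3 → S6 → Depot (or its reverse).

Shortest round trip = 110.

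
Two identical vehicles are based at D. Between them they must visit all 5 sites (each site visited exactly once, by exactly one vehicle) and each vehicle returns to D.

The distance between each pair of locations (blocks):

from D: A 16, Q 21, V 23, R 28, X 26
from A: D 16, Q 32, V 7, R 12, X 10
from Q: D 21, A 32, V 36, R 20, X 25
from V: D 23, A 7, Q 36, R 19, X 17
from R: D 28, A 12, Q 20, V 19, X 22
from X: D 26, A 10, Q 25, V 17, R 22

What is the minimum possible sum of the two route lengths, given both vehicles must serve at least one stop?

Minimum combined distance: 132 blocks.

Check every non-empty split of the stops between the two vehicles; for each half take its own optimal tour:
  {A} + {Q, V, R, X}: 32 + 103 = 135
  {Q} + {A, V, R, X}: 42 + 90 = 132
  {A, Q} + {V, R, X}: 69 + 90 = 159
  {V} + {A, Q, R, X}: 46 + 89 = 135
  {A, V} + {Q, R, X}: 46 + 89 = 135
  {Q, V} + {A, R, X}: 80 + 76 = 156
  … (15 splits in total)
Best: vehicle 1 D → Q → D = 42; vehicle 2 D → A → V → R → X → D = 90; combined 132.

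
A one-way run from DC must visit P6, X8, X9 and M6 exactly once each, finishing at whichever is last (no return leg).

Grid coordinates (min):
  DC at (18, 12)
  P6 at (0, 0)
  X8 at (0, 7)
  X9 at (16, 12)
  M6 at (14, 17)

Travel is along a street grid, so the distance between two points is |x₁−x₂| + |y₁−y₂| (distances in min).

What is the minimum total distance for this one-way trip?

There are 4! = 24 possible orderings.
DC → P6 → X8 → X9 → M6: 30+7+21+7 = 65
DC → P6 → X8 → M6 → X9: 30+7+24+7 = 68
DC → P6 → X9 → X8 → M6: 30+28+21+24 = 103
DC → P6 → X9 → M6 → X8: 30+28+7+24 = 89
DC → P6 → M6 → X8 → X9: 30+31+24+21 = 106
DC → P6 → M6 → X9 → X8: 30+31+7+21 = 89
DC → X8 → P6 → X9 → M6: 23+7+28+7 = 65
DC → X8 → P6 → M6 → X9: 23+7+31+7 = 68
DC → X8 → X9 → P6 → M6: 23+21+28+31 = 103
DC → X8 → X9 → M6 → P6: 23+21+7+31 = 82
DC → X8 → M6 → P6 → X9: 23+24+31+28 = 106
DC → X8 → M6 → X9 → P6: 23+24+7+28 = 82
DC → X9 → P6 → X8 → M6: 2+28+7+24 = 61
DC → X9 → P6 → M6 → X8: 2+28+31+24 = 85
… (10 more)
DC → X9 → M6 → X8 → P6: 2+7+24+7 = 40  ← best
The minimum is 40.
One shortest path: DC → X9 → M6 → X8 → P6.

Minimum one-way distance = 40 min.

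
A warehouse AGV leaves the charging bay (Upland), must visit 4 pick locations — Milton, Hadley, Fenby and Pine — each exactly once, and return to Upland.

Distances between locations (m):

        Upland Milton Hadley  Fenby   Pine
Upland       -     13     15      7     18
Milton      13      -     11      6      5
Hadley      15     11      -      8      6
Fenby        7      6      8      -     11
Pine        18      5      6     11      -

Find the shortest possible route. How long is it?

Upland→Milton→Hadley→Fenby→Pine→Upland: 13+11+8+11+18 = 61
Upland→Milton→Hadley→Pine→Fenby→Upland: 13+11+6+11+7 = 48
Upland→Milton→Fenby→Hadley→Pine→Upland: 13+6+8+6+18 = 51
Upland→Milton→Fenby→Pine→Hadley→Upland: 13+6+11+6+15 = 51
Upland→Milton→Pine→Hadley→Fenby→Upland: 13+5+6+8+7 = 39
Upland→Milton→Pine→Fenby→Hadley→Upland: 13+5+11+8+15 = 52
Upland→Hadley→Milton→Fenby→Pine→Upland: 15+11+6+11+18 = 61
Upland→Hadley→Milton→Pine→Fenby→Upland: 15+11+5+11+7 = 49
Upland→Hadley→Fenby→Milton→Pine→Upland: 15+8+6+5+18 = 52
Upland→Hadley→Pine→Milton→Fenby→Upland: 15+6+5+6+7 = 39
Upland→Fenby→Milton→Hadley→Pine→Upland: 7+6+11+6+18 = 48
Upland→Fenby→Hadley→Milton→Pine→Upland: 7+8+11+5+18 = 49
The minimum is 39.
One optimal route: Upland → Milton → Pine → Hadley → Fenby → Upland (or its reverse).

Minimum total distance: 39 m.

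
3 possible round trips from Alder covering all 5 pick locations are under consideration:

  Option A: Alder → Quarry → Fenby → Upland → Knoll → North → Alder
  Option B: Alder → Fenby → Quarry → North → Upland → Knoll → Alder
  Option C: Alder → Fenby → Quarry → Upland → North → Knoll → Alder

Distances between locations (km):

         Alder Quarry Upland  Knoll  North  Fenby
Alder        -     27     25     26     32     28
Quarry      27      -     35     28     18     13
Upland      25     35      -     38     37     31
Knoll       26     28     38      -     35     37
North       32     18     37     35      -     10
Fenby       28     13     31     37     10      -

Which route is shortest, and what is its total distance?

Option A: 27 + 13 + 31 + 38 + 35 + 32 = 176
Option B: 28 + 13 + 18 + 37 + 38 + 26 = 160
Option C: 28 + 13 + 35 + 37 + 35 + 26 = 174

Shortest is Option B, total 160 km.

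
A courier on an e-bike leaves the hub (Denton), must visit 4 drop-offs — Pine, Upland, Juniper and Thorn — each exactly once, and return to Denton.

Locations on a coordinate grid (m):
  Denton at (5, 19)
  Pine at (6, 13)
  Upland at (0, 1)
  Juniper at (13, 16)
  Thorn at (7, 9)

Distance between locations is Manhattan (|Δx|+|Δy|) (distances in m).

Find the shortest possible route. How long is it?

There are 12 distinct closed tours to check (reversals are equivalent).
Denton-Pine-Upland-Juniper-Thorn-Denton: 7+18+28+13+12 = 78
Denton-Pine-Upland-Thorn-Juniper-Denton: 7+18+15+13+11 = 64
Denton-Pine-Juniper-Upland-Thorn-Denton: 7+10+28+15+12 = 72
Denton-Pine-Juniper-Thorn-Upland-Denton: 7+10+13+15+23 = 68
Denton-Pine-Thorn-Upland-Juniper-Denton: 7+5+15+28+11 = 66
Denton-Pine-Thorn-Juniper-Upland-Denton: 7+5+13+28+23 = 76
Denton-Upland-Pine-Juniper-Thorn-Denton: 23+18+10+13+12 = 76
Denton-Upland-Pine-Thorn-Juniper-Denton: 23+18+5+13+11 = 70
Denton-Upland-Juniper-Pine-Thorn-Denton: 23+28+10+5+12 = 78
Denton-Upland-Thorn-Pine-Juniper-Denton: 23+15+5+10+11 = 64
Denton-Juniper-Pine-Upland-Thorn-Denton: 11+10+18+15+12 = 66
Denton-Juniper-Upland-Pine-Thorn-Denton: 11+28+18+5+12 = 74
The minimum is 64.
One optimal route: Denton → Pine → Upland → Thorn → Juniper → Denton (or its reverse).

Shortest round trip = 64 m.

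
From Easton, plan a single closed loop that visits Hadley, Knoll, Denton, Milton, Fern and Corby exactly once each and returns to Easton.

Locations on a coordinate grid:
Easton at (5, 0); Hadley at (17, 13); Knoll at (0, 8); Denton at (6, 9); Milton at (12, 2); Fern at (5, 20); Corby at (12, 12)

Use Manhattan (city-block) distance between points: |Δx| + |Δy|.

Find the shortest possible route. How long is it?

Easton→Hadley→Knoll→Denton→Milton→Fern→Corby→Easton: 25+22+7+13+25+15+19 = 126
Easton→Hadley→Knoll→Denton→Milton→Corby→Fern→Easton: 25+22+7+13+10+15+20 = 112
Easton→Hadley→Knoll→Denton→Fern→Milton→Corby→Easton: 25+22+7+12+25+10+19 = 120
Easton→Hadley→Knoll→Denton→Fern→Corby→Milton→Easton: 25+22+7+12+15+10+9 = 100
Easton→Hadley→Knoll→Denton→Corby→Milton→Fern→Easton: 25+22+7+9+10+25+20 = 118
Easton→Hadley→Knoll→Denton→Corby→Fern→Milton→Easton: 25+22+7+9+15+25+9 = 112
Easton→Hadley→Knoll→Milton→Denton→Fern→Corby→Easton: 25+22+18+13+12+15+19 = 124
Easton→Hadley→Knoll→Milton→Denton→Corby→Fern→Easton: 25+22+18+13+9+15+20 = 122
… (352 more)
Easton→Knoll→Denton→Fern→Hadley→Corby→Milton→Easton: 13+7+12+19+6+10+9 = 76  ← best
The minimum is 76.
One optimal route: Easton → Knoll → Denton → Fern → Hadley → Corby → Milton → Easton (or its reverse).

Shortest round trip = 76.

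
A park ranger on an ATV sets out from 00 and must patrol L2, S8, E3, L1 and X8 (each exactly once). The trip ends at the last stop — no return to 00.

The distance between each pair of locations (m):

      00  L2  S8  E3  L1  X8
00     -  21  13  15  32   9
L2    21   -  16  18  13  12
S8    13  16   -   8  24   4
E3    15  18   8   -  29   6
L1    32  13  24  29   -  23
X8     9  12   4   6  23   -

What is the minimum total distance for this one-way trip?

There are 5! = 120 possible orderings.
00→L2→S8→E3→L1→X8: 21+16+8+29+23 = 97
00→L2→S8→E3→X8→L1: 21+16+8+6+23 = 74
00→L2→S8→L1→E3→X8: 21+16+24+29+6 = 96
00→L2→S8→L1→X8→E3: 21+16+24+23+6 = 90
00→L2→S8→X8→E3→L1: 21+16+4+6+29 = 76
00→L2→S8→X8→L1→E3: 21+16+4+23+29 = 93
00→L2→E3→S8→L1→X8: 21+18+8+24+23 = 94
00→L2→E3→S8→X8→L1: 21+18+8+4+23 = 74
00→L2→E3→L1→S8→X8: 21+18+29+24+4 = 96
00→L2→E3→L1→X8→S8: 21+18+29+23+4 = 95
00→L2→E3→X8→S8→L1: 21+18+6+4+24 = 73
00→L2→E3→X8→L1→S8: 21+18+6+23+24 = 92
00→L2→L1→S8→E3→X8: 21+13+24+8+6 = 72
00→L2→L1→S8→X8→E3: 21+13+24+4+6 = 68
… (106 more)
00→S8→E3→X8→L2→L1: 13+8+6+12+13 = 52  ← best
The minimum is 52.
One shortest path: 00 → S8 → E3 → X8 → L2 → L1.

Minimum one-way distance = 52 m.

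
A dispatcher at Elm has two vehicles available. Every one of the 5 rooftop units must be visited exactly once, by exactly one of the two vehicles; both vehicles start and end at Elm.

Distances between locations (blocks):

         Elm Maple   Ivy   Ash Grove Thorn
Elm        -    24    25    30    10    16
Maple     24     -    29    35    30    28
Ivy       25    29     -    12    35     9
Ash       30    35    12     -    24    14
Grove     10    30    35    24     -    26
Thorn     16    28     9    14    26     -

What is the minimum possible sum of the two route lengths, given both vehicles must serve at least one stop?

115 blocks — the smallest possible combined total.

There are 2^4 − 1 = 15 ways to divide the 5 stops into two non-empty groups. For each, the best each vehicle can do is its own shortest tour through its group:
  {Maple} + {Ivy, Ash, Grove, Thorn}: 48 + 71 = 119
  {Ivy} + {Maple, Ash, Grove, Thorn}: 50 + 100 = 150
  {Maple, Ivy} + {Ash, Grove, Thorn}: 78 + 64 = 142
  {Ash} + {Maple, Ivy, Grove, Thorn}: 60 + 94 = 154
  {Maple, Ash} + {Ivy, Grove, Thorn}: 89 + 70 = 159
  {Ivy, Ash} + {Maple, Grove, Thorn}: 67 + 84 = 151
  … (15 splits in total)
  {Grove} + {Maple, Ivy, Ash, Thorn}: 20 + 95 = 115  ← best
Best: vehicle 1 Elm → Grove → Elm = 20; vehicle 2 Elm → Maple → Ivy → Ash → Thorn → Elm = 95; combined 115.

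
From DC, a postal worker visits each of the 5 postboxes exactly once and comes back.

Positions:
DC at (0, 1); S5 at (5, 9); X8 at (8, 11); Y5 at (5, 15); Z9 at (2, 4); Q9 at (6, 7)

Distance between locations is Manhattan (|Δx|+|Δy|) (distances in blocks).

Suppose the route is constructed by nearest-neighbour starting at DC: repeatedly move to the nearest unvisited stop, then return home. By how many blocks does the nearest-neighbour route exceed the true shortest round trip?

From DC: Z9=5, Q9=12, S5=13, X8=18, Y5=19 → choose Z9 (5).
From Z9: Q9=7, S5=8, X8=13, Y5=14 → choose Q9 (7).
From Q9: S5=3, X8=6, Y5=9 → choose S5 (3).
From S5: X8=5, Y5=6 → choose X8 (5).
From X8: Y5=7 → choose Y5 (7).
NN route DC → Z9 → Q9 → S5 → X8 → Y5 → DC costs 46.
Optimal: DC → S5 → Y5 → X8 → Q9 → Z9 → DC costs 44 (by enumerating all 60 distinct tours).
Excess = 46 − 44 = 2.

2 blocks longer than the optimal tour.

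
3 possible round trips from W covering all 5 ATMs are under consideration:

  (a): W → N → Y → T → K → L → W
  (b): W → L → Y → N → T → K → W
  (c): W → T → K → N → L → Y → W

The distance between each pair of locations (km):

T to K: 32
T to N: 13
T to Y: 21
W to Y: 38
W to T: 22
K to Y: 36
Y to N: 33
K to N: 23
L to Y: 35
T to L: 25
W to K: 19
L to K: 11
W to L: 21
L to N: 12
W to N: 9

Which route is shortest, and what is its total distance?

(a): 9 + 33 + 21 + 32 + 11 + 21 = 127
(b): 21 + 35 + 33 + 13 + 32 + 19 = 153
(c): 22 + 32 + 23 + 12 + 35 + 38 = 162

Shortest is (a), total 127 km.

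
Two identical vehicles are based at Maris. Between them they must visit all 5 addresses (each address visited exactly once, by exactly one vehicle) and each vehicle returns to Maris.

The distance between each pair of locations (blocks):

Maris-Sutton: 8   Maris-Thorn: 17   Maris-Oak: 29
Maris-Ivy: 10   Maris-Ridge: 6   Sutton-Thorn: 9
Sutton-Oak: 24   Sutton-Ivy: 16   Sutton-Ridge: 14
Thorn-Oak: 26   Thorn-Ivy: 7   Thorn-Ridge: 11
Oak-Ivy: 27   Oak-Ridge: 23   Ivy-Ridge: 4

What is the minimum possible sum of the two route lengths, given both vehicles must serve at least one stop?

87 blocks — the smallest possible combined total.

Check every non-empty split of the stops between the two vehicles; for each half take its own optimal tour:
  {Sutton} + {Thorn, Oak, Ivy, Ridge}: 16 + 72 = 88
  {Thorn} + {Sutton, Oak, Ivy, Ridge}: 34 + 69 = 103
  {Sutton, Thorn} + {Oak, Ivy, Ridge}: 34 + 66 = 100
  {Oak} + {Sutton, Thorn, Ivy, Ridge}: 58 + 34 = 92
  {Sutton, Oak} + {Thorn, Ivy, Ridge}: 61 + 34 = 95
  {Thorn, Oak} + {Sutton, Ivy, Ridge}: 72 + 34 = 106
  … (15 splits in total)
  {Sutton, Thorn, Oak, Ivy} + {Ridge}: 75 + 12 = 87  ← best
Best: vehicle 1 Maris → Sutton → Oak → Thorn → Ivy → Maris = 75; vehicle 2 Maris → Ridge → Maris = 12; combined 87.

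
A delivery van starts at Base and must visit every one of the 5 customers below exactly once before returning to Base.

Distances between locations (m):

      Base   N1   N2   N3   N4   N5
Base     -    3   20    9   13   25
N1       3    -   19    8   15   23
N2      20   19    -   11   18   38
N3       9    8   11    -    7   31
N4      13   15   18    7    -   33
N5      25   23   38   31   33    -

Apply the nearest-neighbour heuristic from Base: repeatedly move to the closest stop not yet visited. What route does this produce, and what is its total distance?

Total distance 99 m via the nearest-neighbour route Base → N1 → N3 → N4 → N2 → N5 → Base.

From Base: distances to unvisited — N1=3, N3=9, N4=13, N2=20, N5=25. Nearest is N1 (3).
From N1: distances to unvisited — N3=8, N4=15, N2=19, N5=23. Nearest is N3 (8).
From N3: distances to unvisited — N4=7, N2=11, N5=31. Nearest is N4 (7).
From N4: distances to unvisited — N2=18, N5=33. Nearest is N2 (18).
From N2: distances to unvisited — N5=38. Nearest is N5 (38).
Return N5→Base: 25.
Total = 3 + 8 + 7 + 18 + 38 + 25 = 99.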